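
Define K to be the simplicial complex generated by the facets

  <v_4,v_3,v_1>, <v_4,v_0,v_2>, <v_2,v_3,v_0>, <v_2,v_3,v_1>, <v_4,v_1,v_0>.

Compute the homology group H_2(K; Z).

H_2 ≅ 0.

Fix the vertex order v_0 < v_1 < v_2 < v_3 < v_4 and write every simplex with vertices in increasing order. Then dim K = 2 and the simplices of K are:

  0-simplices (5): [v_0], [v_1], [v_2], [v_3], [v_4]
  1-simplices (10): [v_0,v_1], [v_0,v_2], [v_0,v_3], [v_0,v_4], [v_1,v_2], [v_1,v_3], [v_1,v_4], [v_2,v_3], [v_2,v_4], [v_3,v_4]
  2-simplices (5): [v_0,v_1,v_4], [v_0,v_2,v_3], [v_0,v_2,v_4], [v_1,v_2,v_3], [v_1,v_3,v_4]

Hence C_0 ≅ Z^5, C_1 ≅ Z^10, C_2 ≅ Z^5.

∂_1: C_1 → C_0 maps an edge to its endpoints' difference, ∂[p,q] = q − p.
As a 5×10 matrix over Z this has rank 4, with invariant factors (1,1,1,1).

The boundary map ∂_2: C_2 → C_1 acts by ∂[p,q,r] = [q,r] − [p,r] + [p,q]. For instance
  ∂[v_1,v_2,v_3] = [v_2,v_3] − [v_1,v_3] + [v_1,v_2],
  ∂[v_0,v_1,v_4] = [v_1,v_4] − [v_0,v_4] + [v_0,v_1].
This gives a 10×5 integer matrix of rank 5; reducing to Smith normal form yields diagonal entries (1,1,1,1,1).

From H_k ≅ ker(∂_k) / im(∂_{k+1}) we obtain:

  H_2: rank ker ∂_2 − rank ∂_3 = (5 − 5) − 0 = 0, and there is no ∂_3, so H_2 ≅ 0.

(K is a triangulation of the Möbius band.)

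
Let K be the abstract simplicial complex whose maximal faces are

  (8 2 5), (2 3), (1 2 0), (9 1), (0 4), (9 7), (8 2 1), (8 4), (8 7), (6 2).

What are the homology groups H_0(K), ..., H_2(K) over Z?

H_0 = Z,  H_1 = Z^2,  H_2 = 0.

Fix the vertex order 0 < 1 < 2 < 3 < 4 < 5 < 6 < 7 < 8 < 9 and write every simplex with vertices in increasing order. Then dim K = 2 and the simplices of K are:

  0-simplices (10): [0], [1], [2], [3], [4], [5], [6], [7], [8], [9]
  1-simplices (14): [0,1], [0,2], [0,4], [1,2], [1,8], [1,9], [2,3], [2,5], [2,6], [2,8], [4,8], [5,8], [7,8], [7,9]
  2-simplices (3): [0,1,2], [1,2,8], [2,5,8]

Hence C_0 ≅ Z^10, C_1 ≅ Z^14, C_2 ≅ Z^3.

∂_1: C_1 → C_0 maps an edge to its endpoints' difference, ∂[p,q] = q − p.
This gives a 10×14 integer matrix of rank 9; reducing to Smith normal form yields diagonal entries (1,1,1,1,1,1,1,1,1).

Boundary ∂_2: C_2 → C_1 maps a triangle to the signed sum of its edges. For instance
  ∂[1,2,8] = [2,8] − [1,8] + [1,2],
  ∂[0,1,2] = [1,2] − [0,2] + [0,1].
This gives a 14×3 integer matrix of rank 3; reducing to Smith normal form yields diagonal entries (1,1,1).

Computing H_k = (kernel of ∂_k) / (image of ∂_{k+1}):

  H_0: rank C_0 − rank ∂_1 = 10 − 9 = 1, and the invariant factors of ∂_1 are all 1, so H_0 = Z.
  H_1: rank ker ∂_1 − rank ∂_2 = (14 − 9) − 3 = 2, and the invariant factors of ∂_2 are all 1, so H_1 = Z^2.
  H_2: rank ker ∂_2 − rank ∂_3 = (3 − 3) − 0 = 0, and there is no ∂_3, so H_2 = 0.

As a check, the Euler characteristic is 10 − 14 + 3 = -1, which agrees with 1 − 2 + 0 = -1.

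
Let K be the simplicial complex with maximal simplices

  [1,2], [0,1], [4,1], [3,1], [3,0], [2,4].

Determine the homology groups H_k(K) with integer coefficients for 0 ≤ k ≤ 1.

H_0 ≅ Z,  H_1 ≅ Z^2.

K has 5 vertices, 6 edges.
rank ∂_0 = 0, rank ∂_1 = 4 ⇒ b_0 = 5 − 0 − 4 = 1; all invariant factors of ∂_1 are 1 so no torsion. So H_0 = Z.
rank ∂_1 = 4, rank ∂_2 = 0 ⇒ b_1 = 6 − 4 − 0 = 2. So H_1 = Z^2.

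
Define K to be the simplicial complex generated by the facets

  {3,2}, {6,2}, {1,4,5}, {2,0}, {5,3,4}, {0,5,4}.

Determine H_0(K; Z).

Take the total order 0 < 1 < 2 < 3 < 4 < 5 < 6 on the vertex set. Then K (dimension 2) consists of the simplices:

  0-simplices (7): [0], [1], [2], [3], [4], [5], [6]
  1-simplices (10): [0,2], [0,4], [0,5], [1,4], [1,5], [2,3], [2,6], [3,4], [3,5], [4,5]
  2-simplices (3): [0,4,5], [1,4,5], [3,4,5]

so the chain groups are C_0 ≅ Z^7, C_1 ≅ Z^10, C_2 ≅ Z^3.

The boundary map ∂_1: C_1 → C_0 is given by ∂[p,q] = [q] − [p]. For instance
  ∂[2,3] = [3] − [2].
As a 7×10 matrix over Z this has rank 6, with invariant factors (1,1,1,1,1,1).

∂_2: C_2 → C_1 acts by ∂[p,q,r] = [q,r] − [p,r] + [p,q]. For instance
  ∂[1,4,5] = [4,5] − [1,5] + [1,4],
  ∂[0,4,5] = [4,5] − [0,5] + [0,4].
The 10×3 boundary matrix has rank 3 and Smith normal form diag(1,1,1).

Computing H_k = (kernel of ∂_k) / (image of ∂_{k+1}):

  H_0: rank C_0 − rank ∂_1 = 7 − 6 = 1, and the invariant factors of ∂_1 are all 1, so H_0 = Z.

H_0 ≅ Z.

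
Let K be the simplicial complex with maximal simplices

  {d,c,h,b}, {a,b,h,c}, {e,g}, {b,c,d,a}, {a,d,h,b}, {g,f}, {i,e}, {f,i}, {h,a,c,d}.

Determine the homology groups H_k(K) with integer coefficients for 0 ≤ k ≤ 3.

H_0 ≅ Z^2,  H_1 ≅ Z,  H_2 = 0,  H_3 ≅ Z.

Order the vertices as a < b < c < d < e < f < g < h < i. Listing each simplex with vertices in this order, K has dimension 3 with simplices:

  0-simplices (9): a, b, c, d, e, f, g, h, i
  1-simplices (14): ab, ac, ad, ah, bc, bd, bh, cd, ch, dh, eg, ei, fg, fi
  2-simplices (10): abc, abd, abh, acd, ach, adh, bcd, bch, bdh, cdh
  3-simplices (5): abcd, abch, abdh, acdh, bcdh

giving chain groups C_0 ≅ Z^9, C_1 ≅ Z^14, C_2 ≅ Z^10, C_3 ≅ Z^5.

∂_1: C_1 → C_0 is given by ∂[p,q] = [q] − [p].
The resulting 9×14 matrix has rank 7, and its Smith normal form has invariant factors (1,1,1,1,1,1,1).

The boundary map ∂_2: C_2 → C_1 maps a triangle to the signed sum of its edges. For instance
  ∂adh = dh − ah + ad,
  ∂bdh = dh − bh + bd.
The resulting 14×10 matrix has rank 6, and its Smith normal form has invariant factors (1,1,1,1,1,1).

The boundary map ∂_3: C_3 → C_2 sends each 3-simplex σ to the alternating sum Σ_i (−1)^i (σ with its i-th vertex removed). For instance
  ∂abch = bch − ach + abh − abc,
  ∂abdh = bdh − adh + abh − abd.
The resulting 10×5 matrix has rank 4, and its Smith normal form has invariant factors (1,1,1,1).

From H_k ≅ ker(∂_k) / im(∂_{k+1}) we obtain:

  H_0: rank C_0 − rank ∂_1 = 9 − 7 = 2, and the invariant factors of ∂_1 are all 1, so H_0 ≅ Z^2.
  H_1: rank ker ∂_1 − rank ∂_2 = (14 − 7) − 6 = 1, and the invariant factors of ∂_2 are all 1, so H_1 ≅ Z.
  H_2: rank ker ∂_2 − rank ∂_3 = (10 − 6) − 4 = 0, and the invariant factors of ∂_3 are all 1, so H_2 ≅ 0.
  H_3: rank ker ∂_3 − rank ∂_4 = (5 − 4) − 0 = 1, and there is no ∂_4, so H_3 ≅ Z.

(K is a triangulation of the disjoint union of the 3-sphere S^3 and the circle S^1.)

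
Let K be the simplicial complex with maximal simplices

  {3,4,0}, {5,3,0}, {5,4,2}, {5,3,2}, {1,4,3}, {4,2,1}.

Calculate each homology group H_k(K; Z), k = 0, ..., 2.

K has 6 vertices, 12 edges, 6 triangles.
rank ∂_0 = 0, rank ∂_1 = 5 ⇒ b_0 = 6 − 0 − 5 = 1; all invariant factors of ∂_1 are 1 so no torsion. So H_0 ≅ Z.
rank ∂_1 = 5, rank ∂_2 = 6 ⇒ b_1 = 12 − 5 − 6 = 1; all invariant factors of ∂_2 are 1 so no torsion. So H_1 ≅ Z.
rank ∂_2 = 6, rank ∂_3 = 0 ⇒ b_2 = 6 − 6 − 0 = 0. So H_2 ≅ 0.

H_0 ≅ Z,  H_1 ≅ Z,  H_2 = 0.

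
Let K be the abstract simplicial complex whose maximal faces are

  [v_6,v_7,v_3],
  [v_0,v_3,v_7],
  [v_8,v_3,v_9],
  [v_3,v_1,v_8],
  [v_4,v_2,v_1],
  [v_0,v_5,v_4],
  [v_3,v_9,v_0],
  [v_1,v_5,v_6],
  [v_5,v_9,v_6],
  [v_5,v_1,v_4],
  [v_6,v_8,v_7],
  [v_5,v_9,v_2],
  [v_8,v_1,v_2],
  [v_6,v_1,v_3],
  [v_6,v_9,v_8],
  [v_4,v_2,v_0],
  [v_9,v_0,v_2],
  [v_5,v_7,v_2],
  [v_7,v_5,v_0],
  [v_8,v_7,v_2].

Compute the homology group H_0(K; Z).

H_0 ≅ Z.

Order the vertices as v_0 < v_1 < v_2 < v_3 < v_4 < v_5 < v_6 < v_7 < v_8 < v_9. Listing each simplex with vertices in this order, K has dimension 2 with simplices:

  0-simplices (10): [v_0], [v_1], [v_2], [v_3], [v_4], [v_5], [v_6], [v_7], [v_8], [v_9]
  1-simplices (30): (30 of them)
  2-simplices (20): (20 of them)

giving chain groups C_0 ≅ Z^10, C_1 ≅ Z^30, C_2 ≅ Z^20.

∂_1: C_1 → C_0 is given by ∂[p,q] = [q] − [p].
The 10×30 boundary matrix has rank 9 and Smith normal form diag(1,1,1,1,1,1,1,1,1).

∂_2: C_2 → C_1 acts by ∂[p,q,r] = [q,r] − [p,r] + [p,q]. For instance
  ∂[v_2,v_7,v_8] = [v_7,v_8] − [v_2,v_8] + [v_2,v_7],
  ∂[v_6,v_7,v_8] = [v_7,v_8] − [v_6,v_8] + [v_6,v_7].
This gives a 30×20 integer matrix of rank 20; reducing to Smith normal form yields diagonal entries (1,1,1,1,1,1,1,1,1,1,1,1,1,1,1,1,1,1,1,2).

From H_k ≅ ker(∂_k) / im(∂_{k+1}) we obtain:

  H_0: rank C_0 − rank ∂_1 = 10 − 9 = 1, and the invariant factors of ∂_1 are all 1, so H_0 = Z.

(K is a triangulation of the Klein bottle.)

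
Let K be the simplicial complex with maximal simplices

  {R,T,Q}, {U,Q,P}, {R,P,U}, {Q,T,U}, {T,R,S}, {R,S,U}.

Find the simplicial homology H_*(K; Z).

H_0 ≅ Z,  H_1 ≅ Z,  H_2 = 0.

We work with the vertex ordering P < Q < R < S < T < U. The simplices of K, each written with vertices in increasing order, are:

  0-simplices (6): P, Q, R, S, T, U
  1-simplices (12): PQ, PR, PU, QR, QT, QU, RS, RT, RU, ST, SU, TU
  2-simplices (6): PQU, PRU, QRT, QTU, RST, RSU

so the chain groups are C_0 ≅ Z^6, C_1 ≅ Z^12, C_2 ≅ Z^6.

∂_1: C_1 → C_0 is given by ∂[p,q] = [q] − [p].
As a 6×12 matrix over Z this has rank 5, with invariant factors (1,1,1,1,1).

Boundary ∂_2: C_2 → C_1 maps a triangle to the signed sum of its edges. For instance
  ∂QRT = RT − QT + QR,
  ∂QTU = TU − QU + QT.
The resulting 12×6 matrix has rank 6, and its Smith normal form has invariant factors (1,1,1,1,1,1).

Reading off H_k = ker ∂_k / im ∂_{k+1}:

  H_0: rank C_0 − rank ∂_1 = 6 − 5 = 1, and the invariant factors of ∂_1 are all 1, so H_0 = Z.
  H_1: rank ker ∂_1 − rank ∂_2 = (12 − 5) − 6 = 1, and the invariant factors of ∂_2 are all 1, so H_1 = Z.
  H_2: rank ker ∂_2 − rank ∂_3 = (6 − 6) − 0 = 0, and there is no ∂_3, so H_2 = 0.

(K is a triangulation of the cylinder S^1 x I.)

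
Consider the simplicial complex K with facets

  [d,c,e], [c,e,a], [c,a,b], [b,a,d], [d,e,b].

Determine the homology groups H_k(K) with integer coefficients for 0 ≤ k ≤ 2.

K has 5 vertices, 10 edges, 5 triangles.
rank ∂_0 = 0, rank ∂_1 = 4 ⇒ b_0 = 5 − 0 − 4 = 1; all invariant factors of ∂_1 are 1 so no torsion. So H_0 = Z.
rank ∂_1 = 4, rank ∂_2 = 5 ⇒ b_1 = 10 − 4 − 5 = 1; all invariant factors of ∂_2 are 1 so no torsion. So H_1 = Z.
rank ∂_2 = 5, rank ∂_3 = 0 ⇒ b_2 = 5 − 5 − 0 = 0. So H_2 = 0.

H_0 = Z,  H_1 = Z,  H_2 = 0.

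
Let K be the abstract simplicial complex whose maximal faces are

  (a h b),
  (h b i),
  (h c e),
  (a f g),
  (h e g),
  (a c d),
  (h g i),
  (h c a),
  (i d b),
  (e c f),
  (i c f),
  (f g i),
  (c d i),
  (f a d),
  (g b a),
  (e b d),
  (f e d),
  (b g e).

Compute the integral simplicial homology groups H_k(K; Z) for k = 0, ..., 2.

Take the total order a < b < c < d < e < f < g < h < i on the vertex set. Then K (dimension 2) consists of the simplices:

  0-simplices (9): a, b, c, d, e, f, g, h, i
  1-simplices (27): ab, ac, ad, af, ag, ah, bd, be, bg, bh, bi, cd, ce, cf, ch, ci, de, df, di, ef, eg, eh, fg, fi, gh, gi, hi
  2-simplices (18): abg, abh, acd, ach, adf, afg, bde, bdi, beg, bhi, cdi, cef, ceh, cfi, def, egh, fgi, ghi

giving chain groups C_0 ≅ Z^9, C_1 ≅ Z^27, C_2 ≅ Z^18.

Boundary ∂_1: C_1 → C_0 maps an edge to its endpoints' difference, ∂[p,q] = q − p.
The resulting 9×27 matrix has rank 8, and its Smith normal form has invariant factors (1,1,1,1,1,1,1,1).

Boundary ∂_2: C_2 → C_1 sends each 2-simplex [p,q,r] to [q,r] − [p,r] + [p,q]. For instance
  ∂bhi = hi − bi + bh,
  ∂beg = eg − bg + be.
The 27×18 boundary matrix has rank 18 and Smith normal form diag(1,1,1,1,1,1,1,1,1,1,1,1,1,1,1,1,1,2).

Computing H_k = (kernel of ∂_k) / (image of ∂_{k+1}):

  H_0: rank C_0 − rank ∂_1 = 9 − 8 = 1, and the invariant factors of ∂_1 are all 1, so H_0 ≅ Z.
  H_1: rank ker ∂_1 − rank ∂_2 = (27 − 8) − 18 = 1, and ∂_2 has invariant factor 2 > 1, so H_1 ≅ Z ⊕ Z/2.
  H_2: rank ker ∂_2 − rank ∂_3 = (18 − 18) − 0 = 0, and there is no ∂_3, so H_2 ≅ 0.

H_0 ≅ Z,  H_1 ≅ Z ⊕ Z/2,  H_2 = 0.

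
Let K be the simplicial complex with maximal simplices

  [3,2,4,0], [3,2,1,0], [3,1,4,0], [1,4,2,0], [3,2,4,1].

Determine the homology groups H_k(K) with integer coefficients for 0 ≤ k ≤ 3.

H_0 = Z,  H_1 = 0,  H_2 = 0,  H_3 = Z.

Order the vertices as 0 < 1 < 2 < 3 < 4. Listing each simplex with vertices in this order, K has dimension 3 with simplices:

  0-simplices (5): [0], [1], [2], [3], [4]
  1-simplices (10): [0,1], [0,2], [0,3], [0,4], [1,2], [1,3], [1,4], [2,3], [2,4], [3,4]
  2-simplices (10): [0,1,2], [0,1,3], [0,1,4], [0,2,3], [0,2,4], [0,3,4], [1,2,3], [1,2,4], [1,3,4], [2,3,4]
  3-simplices (5): [0,1,2,3], [0,1,2,4], [0,1,3,4], [0,2,3,4], [1,2,3,4]

Hence C_0 ≅ Z^5, C_1 ≅ Z^10, C_2 ≅ Z^10, C_3 ≅ Z^5.

∂_1: C_1 → C_0 sends each edge [p,q] (with p < q) to q − p. For instance
  ∂[0,3] = [3] − [0].
The 5×10 boundary matrix has rank 4 and Smith normal form diag(1,1,1,1).

The boundary map ∂_2: C_2 → C_1 sends each 2-simplex [p,q,r] to [q,r] − [p,r] + [p,q]. For instance
  ∂[0,1,2] = [1,2] − [0,2] + [0,1],
  ∂[1,2,4] = [2,4] − [1,4] + [1,2].
The 10×10 boundary matrix has rank 6 and Smith normal form diag(1,1,1,1,1,1).

The boundary map ∂_3: C_3 → C_2 sends each 3-simplex σ to the alternating sum Σ_i (−1)^i (σ with its i-th vertex removed). For instance
  ∂[0,1,3,4] = [1,3,4] − [0,3,4] + [0,1,4] − [0,1,3],
  ∂[1,2,3,4] = [2,3,4] − [1,3,4] + [1,2,4] − [1,2,3].
As a 10×5 matrix over Z this has rank 4, with invariant factors (1,1,1,1).

Reading off H_k = ker ∂_k / im ∂_{k+1}:

  H_0: rank C_0 − rank ∂_1 = 5 − 4 = 1, and the invariant factors of ∂_1 are all 1, so H_0 = Z.
  H_1: rank ker ∂_1 − rank ∂_2 = (10 − 4) − 6 = 0, and the invariant factors of ∂_2 are all 1, so H_1 = 0.
  H_2: rank ker ∂_2 − rank ∂_3 = (10 − 6) − 4 = 0, and the invariant factors of ∂_3 are all 1, so H_2 = 0.
  H_3: rank ker ∂_3 − rank ∂_4 = (5 − 4) − 0 = 1, and there is no ∂_4, so H_3 = Z.

As a check, the Euler characteristic is 5 − 10 + 10 − 5 = 0, which agrees with 1 − 0 + 0 − 1 = 0.
(K is a triangulation of the 3-sphere S^3.)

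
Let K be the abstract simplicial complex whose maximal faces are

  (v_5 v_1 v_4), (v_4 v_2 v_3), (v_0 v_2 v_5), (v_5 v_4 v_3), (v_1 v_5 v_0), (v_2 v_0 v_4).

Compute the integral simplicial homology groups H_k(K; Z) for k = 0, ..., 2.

We work with the vertex ordering v_0 < v_1 < v_2 < v_3 < v_4 < v_5. The simplices of K, each written with vertices in increasing order, are:

  0-simplices (6): [v_0], [v_1], [v_2], [v_3], [v_4], [v_5]
  1-simplices (12): [v_0,v_1], [v_0,v_2], [v_0,v_4], [v_0,v_5], [v_1,v_4], [v_1,v_5], [v_2,v_3], [v_2,v_4], [v_2,v_5], [v_3,v_4], [v_3,v_5], [v_4,v_5]
  2-simplices (6): [v_0,v_1,v_5], [v_0,v_2,v_4], [v_0,v_2,v_5], [v_1,v_4,v_5], [v_2,v_3,v_4], [v_3,v_4,v_5]

so the chain groups are C_0 ≅ Z^6, C_1 ≅ Z^12, C_2 ≅ Z^6.

∂_1: C_1 → C_0 is given by ∂[p,q] = [q] − [p].
The 6×12 boundary matrix has rank 5 and Smith normal form diag(1,1,1,1,1).

∂_2: C_2 → C_1 maps a triangle to the signed sum of its edges. For instance
  ∂[v_2,v_3,v_4] = [v_3,v_4] − [v_2,v_4] + [v_2,v_3],
  ∂[v_0,v_2,v_4] = [v_2,v_4] − [v_0,v_4] + [v_0,v_2].
The resulting 12×6 matrix has rank 6, and its Smith normal form has invariant factors (1,1,1,1,1,1).

Computing H_k = (kernel of ∂_k) / (image of ∂_{k+1}):

  H_0: rank C_0 − rank ∂_1 = 6 − 5 = 1, and the invariant factors of ∂_1 are all 1, so H_0 ≅ Z.
  H_1: rank ker ∂_1 − rank ∂_2 = (12 − 5) − 6 = 1, and the invariant factors of ∂_2 are all 1, so H_1 ≅ Z.
  H_2: rank ker ∂_2 − rank ∂_3 = (6 − 6) − 0 = 0, and there is no ∂_3, so H_2 ≅ 0.

(K is a triangulation of the cylinder S^1 x I.)

H_0 ≅ Z,  H_1 ≅ Z,  H_2 = 0.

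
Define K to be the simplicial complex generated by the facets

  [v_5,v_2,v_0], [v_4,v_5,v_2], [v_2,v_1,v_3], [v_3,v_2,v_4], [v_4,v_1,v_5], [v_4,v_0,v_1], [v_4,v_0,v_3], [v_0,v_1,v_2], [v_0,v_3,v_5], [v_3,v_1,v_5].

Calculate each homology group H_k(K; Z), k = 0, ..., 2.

H_0 = Z,  H_1 = Z/2,  H_2 = 0.

We work with the vertex ordering v_0 < v_1 < v_2 < v_3 < v_4 < v_5. The simplices of K, each written with vertices in increasing order, are:

  0-simplices (6): [v_0], [v_1], [v_2], [v_3], [v_4], [v_5]
  1-simplices (15): (15 of them)
  2-simplices (10): [v_0,v_1,v_2], [v_0,v_1,v_4], [v_0,v_2,v_5], [v_0,v_3,v_4], [v_0,v_3,v_5], [v_1,v_2,v_3], [v_1,v_3,v_5], [v_1,v_4,v_5], [v_2,v_3,v_4], [v_2,v_4,v_5]

so the chain groups are C_0 ≅ Z^6, C_1 ≅ Z^15, C_2 ≅ Z^10.

Boundary ∂_1: C_1 → C_0 maps an edge to its endpoints' difference, ∂[p,q] = q − p.
This gives a 6×15 integer matrix of rank 5; reducing to Smith normal form yields diagonal entries (1,1,1,1,1).

Boundary ∂_2: C_2 → C_1 acts by ∂[p,q,r] = [q,r] − [p,r] + [p,q]. For instance
  ∂[v_1,v_2,v_3] = [v_2,v_3] − [v_1,v_3] + [v_1,v_2],
  ∂[v_1,v_3,v_5] = [v_3,v_5] − [v_1,v_5] + [v_1,v_3].
As a 15×10 matrix over Z this has rank 10, with invariant factors (1,1,1,1,1,1,1,1,1,2).

Reading off H_k = ker ∂_k / im ∂_{k+1}:

  H_0: rank C_0 − rank ∂_1 = 6 − 5 = 1, and the invariant factors of ∂_1 are all 1, so H_0 ≅ Z.
  H_1: rank ker ∂_1 − rank ∂_2 = (15 − 5) − 10 = 0, and ∂_2 has invariant factor 2 > 1, so H_1 ≅ Z/2.
  H_2: rank ker ∂_2 − rank ∂_3 = (10 − 10) − 0 = 0, and there is no ∂_3, so H_2 ≅ 0.

As a check, the Euler characteristic is 6 − 15 + 10 = 1, which agrees with 1 − 0 + 0 = 1.
(K is a triangulation of the real projective plane RP^2.)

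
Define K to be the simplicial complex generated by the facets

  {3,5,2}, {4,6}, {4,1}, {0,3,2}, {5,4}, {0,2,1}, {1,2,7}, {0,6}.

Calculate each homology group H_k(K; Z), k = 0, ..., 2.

Take the total order 0 < 1 < 2 < 3 < 4 < 5 < 6 < 7 on the vertex set. Then K (dimension 2) consists of the simplices:

  0-simplices (8): [0], [1], [2], [3], [4], [5], [6], [7]
  1-simplices (13): [0,1], [0,2], [0,3], [0,6], [1,2], [1,4], [1,7], [2,3], [2,5], [2,7], [3,5], [4,5], [4,6]
  2-simplices (4): [0,1,2], [0,2,3], [1,2,7], [2,3,5]

giving chain groups C_0 ≅ Z^8, C_1 ≅ Z^13, C_2 ≅ Z^4.

The boundary map ∂_1: C_1 → C_0 maps an edge to its endpoints' difference, ∂[p,q] = q − p. For instance
  ∂[3,5] = [5] − [3].
As a 8×13 matrix over Z this has rank 7, with invariant factors (1,1,1,1,1,1,1).

Boundary ∂_2: C_2 → C_1 maps a triangle to the signed sum of its edges. For instance
  ∂[2,3,5] = [3,5] − [2,5] + [2,3],
  ∂[1,2,7] = [2,7] − [1,7] + [1,2].
As a 13×4 matrix over Z this has rank 4, with invariant factors (1,1,1,1).

From H_k ≅ ker(∂_k) / im(∂_{k+1}) we obtain:

  H_0: rank C_0 − rank ∂_1 = 8 − 7 = 1, and the invariant factors of ∂_1 are all 1, so H_0 ≅ Z.
  H_1: rank ker ∂_1 − rank ∂_2 = (13 − 7) − 4 = 2, and the invariant factors of ∂_2 are all 1, so H_1 ≅ Z^2.
  H_2: rank ker ∂_2 − rank ∂_3 = (4 − 4) − 0 = 0, and there is no ∂_3, so H_2 ≅ 0.

H_0 = Z,  H_1 = Z^2,  H_2 = 0.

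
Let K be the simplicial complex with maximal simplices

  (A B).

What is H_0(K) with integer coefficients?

Fix the vertex order A < B and write every simplex with vertices in increasing order. Then dim K = 1 and the simplices of K are:

  0-simplices (2): A, B
  1-simplices (1): AB

so the chain groups are C_0 ≅ Z^2, C_1 ≅ Z^1.

∂_1: C_1 → C_0 sends each edge [p,q] (with p < q) to q − p. For instance
  ∂AB = B − A.
The 2×1 boundary matrix has rank 1 and Smith normal form diag(1).

Computing H_k = (kernel of ∂_k) / (image of ∂_{k+1}):

  H_0: rank C_0 − rank ∂_1 = 2 − 1 = 1, and the invariant factors of ∂_1 are all 1, so H_0 ≅ Z.

(K is a triangulation of the 1-simplex.)

H_0 ≅ Z.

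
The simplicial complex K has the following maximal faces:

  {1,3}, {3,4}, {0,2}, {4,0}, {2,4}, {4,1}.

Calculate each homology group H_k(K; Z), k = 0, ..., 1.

H_0 ≅ Z,  H_1 ≅ Z^2.

Fix the vertex order 0 < 1 < 2 < 3 < 4 and write every simplex with vertices in increasing order. Then dim K = 1 and the simplices of K are:

  0-simplices (5): [0], [1], [2], [3], [4]
  1-simplices (6): [0,2], [0,4], [1,3], [1,4], [2,4], [3,4]

Hence C_0 ≅ Z^5, C_1 ≅ Z^6.

∂_1: C_1 → C_0 is given by ∂[p,q] = [q] − [p]. For instance
  ∂[0,4] = [4] − [0].
This gives a 5×6 integer matrix of rank 4; reducing to Smith normal form yields diagonal entries (1,1,1,1).

From H_k ≅ ker(∂_k) / im(∂_{k+1}) we obtain:

  H_0: rank C_0 − rank ∂_1 = 5 − 4 = 1, and the invariant factors of ∂_1 are all 1, so H_0 = Z.
  H_1: rank ker ∂_1 − rank ∂_2 = (6 − 4) − 0 = 2, and there is no ∂_2, so H_1 = Z^2.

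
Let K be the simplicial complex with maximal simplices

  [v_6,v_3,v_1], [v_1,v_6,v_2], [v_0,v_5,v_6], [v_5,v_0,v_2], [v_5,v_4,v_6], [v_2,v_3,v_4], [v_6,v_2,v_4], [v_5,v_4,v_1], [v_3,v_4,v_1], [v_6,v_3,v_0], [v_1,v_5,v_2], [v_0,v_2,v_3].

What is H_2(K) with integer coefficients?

H_2 ≅ 0.

Order the vertices as v_0 < v_1 < v_2 < v_3 < v_4 < v_5 < v_6. Listing each simplex with vertices in this order, K has dimension 2 with simplices:

  0-simplices (7): [v_0], [v_1], [v_2], [v_3], [v_4], [v_5], [v_6]
  1-simplices (18): (18 of them)
  2-simplices (12): (12 of them)

giving chain groups C_0 ≅ Z^7, C_1 ≅ Z^18, C_2 ≅ Z^12.

∂_1: C_1 → C_0 maps an edge to its endpoints' difference, ∂[p,q] = q − p.
As a 7×18 matrix over Z this has rank 6, with invariant factors (1,1,1,1,1,1).

∂_2: C_2 → C_1 sends each 2-simplex [p,q,r] to [q,r] − [p,r] + [p,q]. For instance
  ∂[v_1,v_4,v_5] = [v_4,v_5] − [v_1,v_5] + [v_1,v_4],
  ∂[v_1,v_2,v_6] = [v_2,v_6] − [v_1,v_6] + [v_1,v_2].
As a 18×12 matrix over Z this has rank 12, with invariant factors (1,1,1,1,1,1,1,1,1,1,1,2).

Reading off H_k = ker ∂_k / im ∂_{k+1}:

  H_2: rank ker ∂_2 − rank ∂_3 = (12 − 12) − 0 = 0, and there is no ∂_3, so H_2 ≅ 0.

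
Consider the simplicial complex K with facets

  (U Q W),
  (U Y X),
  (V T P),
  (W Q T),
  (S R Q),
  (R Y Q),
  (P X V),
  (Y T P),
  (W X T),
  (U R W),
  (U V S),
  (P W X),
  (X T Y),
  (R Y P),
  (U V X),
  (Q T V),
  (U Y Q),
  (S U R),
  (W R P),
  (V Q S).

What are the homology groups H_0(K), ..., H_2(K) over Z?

Take the total order P < Q < R < S < T < U < V < W < X < Y on the vertex set. Then K (dimension 2) consists of the simplices:

  0-simplices (10): P, Q, R, S, T, U, V, W, X, Y
  1-simplices (30): PR, PT, PV, PW, PX, PY, QR, QS, QT, QU, QV, QW, QY, RS, RU, RW, RY, SU, SV, TV, TW, TX, TY, UV, UW, UX, UY, VX, WX, XY
  2-simplices (20): PRW, PRY, PTV, PTY, PVX, PWX, QRS, QRY, QSV, QTV, QTW, QUW, QUY, RSU, RUW, SUV, TWX, TXY, UVX, UXY

giving chain groups C_0 ≅ Z^10, C_1 ≅ Z^30, C_2 ≅ Z^20.

The boundary map ∂_1: C_1 → C_0 is given by ∂[p,q] = [q] − [p]. For instance
  ∂QY = Y − Q.
The resulting 10×30 matrix has rank 9, and its Smith normal form has invariant factors (1,1,1,1,1,1,1,1,1).

Boundary ∂_2: C_2 → C_1 maps a triangle to the signed sum of its edges. For instance
  ∂UVX = VX − UX + UV,
  ∂QUW = UW − QW + QU.
This gives a 30×20 integer matrix of rank 20; reducing to Smith normal form yields diagonal entries (1,1,1,1,1,1,1,1,1,1,1,1,1,1,1,1,1,1,1,2).

Computing H_k = (kernel of ∂_k) / (image of ∂_{k+1}):

  H_0: rank C_0 − rank ∂_1 = 10 − 9 = 1, and the invariant factors of ∂_1 are all 1, so H_0 ≅ Z.
  H_1: rank ker ∂_1 − rank ∂_2 = (30 − 9) − 20 = 1, and ∂_2 has invariant factor 2 > 1, so H_1 ≅ Z ⊕ Z/2.
  H_2: rank ker ∂_2 − rank ∂_3 = (20 − 20) − 0 = 0, and there is no ∂_3, so H_2 ≅ 0.

As a check, the Euler characteristic is 10 − 30 + 20 = 0, which agrees with 1 − 1 + 0 = 0.
(K is a triangulation of the Klein bottle.)

H_0 = Z,  H_1 = Z ⊕ Z/2,  H_2 = 0.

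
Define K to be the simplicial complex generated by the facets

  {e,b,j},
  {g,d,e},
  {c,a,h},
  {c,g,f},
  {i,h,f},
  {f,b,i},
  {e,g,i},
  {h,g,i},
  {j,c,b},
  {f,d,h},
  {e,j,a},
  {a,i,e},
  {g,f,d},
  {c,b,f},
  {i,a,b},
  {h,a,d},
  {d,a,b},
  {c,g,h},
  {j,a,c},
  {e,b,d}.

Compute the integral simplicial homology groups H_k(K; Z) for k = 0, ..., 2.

H_0 = Z,  H_1 = Z ⊕ Z/2,  H_2 = 0.

Order the vertices as a < b < c < d < e < f < g < h < i < j. Listing each simplex with vertices in this order, K has dimension 2 with simplices:

  0-simplices (10): a, b, c, d, e, f, g, h, i, j
  1-simplices (30): ab, ac, ad, ae, ah, ai, aj, bc, bd, be, bf, bi, bj, cf, cg, ch, cj, de, df, dg, dh, eg, ei, ej, fg, fh, fi, gh, gi, hi
  2-simplices (20): abd, abi, ach, acj, adh, aei, aej, bcf, bcj, bde, bej, bfi, cfg, cgh, deg, dfg, dfh, egi, fhi, ghi

Hence C_0 ≅ Z^10, C_1 ≅ Z^30, C_2 ≅ Z^20.

∂_1: C_1 → C_0 is given by ∂[p,q] = [q] − [p]. For instance
  ∂eg = g − e.
The resulting 10×30 matrix has rank 9, and its Smith normal form has invariant factors (1,1,1,1,1,1,1,1,1).

Boundary ∂_2: C_2 → C_1 maps a triangle to the signed sum of its edges. For instance
  ∂ach = ch − ah + ac,
  ∂abi = bi − ai + ab.
The 30×20 boundary matrix has rank 20 and Smith normal form diag(1,1,1,1,1,1,1,1,1,1,1,1,1,1,1,1,1,1,1,2).

Now H_k = ker ∂_k / im ∂_{k+1}, so:

  H_0: rank C_0 − rank ∂_1 = 10 − 9 = 1, and the invariant factors of ∂_1 are all 1, so H_0 ≅ Z.
  H_1: rank ker ∂_1 − rank ∂_2 = (30 − 9) − 20 = 1, and ∂_2 has invariant factor 2 > 1, so H_1 ≅ Z ⊕ Z/2.
  H_2: rank ker ∂_2 − rank ∂_3 = (20 − 20) − 0 = 0, and there is no ∂_3, so H_2 ≅ 0.

As a check, the Euler characteristic is 10 − 30 + 20 = 0, which agrees with 1 − 1 + 0 = 0.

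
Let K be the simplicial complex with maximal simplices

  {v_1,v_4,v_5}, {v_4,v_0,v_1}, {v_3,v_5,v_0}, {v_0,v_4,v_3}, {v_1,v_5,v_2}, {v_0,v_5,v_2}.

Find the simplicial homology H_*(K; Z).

H_0 = Z,  H_1 = Z,  H_2 = 0.

We work with the vertex ordering v_0 < v_1 < v_2 < v_3 < v_4 < v_5. The simplices of K, each written with vertices in increasing order, are:

  0-simplices (6): [v_0], [v_1], [v_2], [v_3], [v_4], [v_5]
  1-simplices (12): [v_0,v_1], [v_0,v_2], [v_0,v_3], [v_0,v_4], [v_0,v_5], [v_1,v_2], [v_1,v_4], [v_1,v_5], [v_2,v_5], [v_3,v_4], [v_3,v_5], [v_4,v_5]
  2-simplices (6): [v_0,v_1,v_4], [v_0,v_2,v_5], [v_0,v_3,v_4], [v_0,v_3,v_5], [v_1,v_2,v_5], [v_1,v_4,v_5]

Hence C_0 ≅ Z^6, C_1 ≅ Z^12, C_2 ≅ Z^6.

∂_1: C_1 → C_0 sends each edge [p,q] (with p < q) to q − p. For instance
  ∂[v_1,v_4] = [v_4] − [v_1].
This gives a 6×12 integer matrix of rank 5; reducing to Smith normal form yields diagonal entries (1,1,1,1,1).

Boundary ∂_2: C_2 → C_1 sends each 2-simplex [p,q,r] to [q,r] − [p,r] + [p,q]. For instance
  ∂[v_0,v_1,v_4] = [v_1,v_4] − [v_0,v_4] + [v_0,v_1],
  ∂[v_1,v_4,v_5] = [v_4,v_5] − [v_1,v_5] + [v_1,v_4].
The resulting 12×6 matrix has rank 6, and its Smith normal form has invariant factors (1,1,1,1,1,1).

Reading off H_k = ker ∂_k / im ∂_{k+1}:

  H_0: rank C_0 − rank ∂_1 = 6 − 5 = 1, and the invariant factors of ∂_1 are all 1, so H_0 ≅ Z.
  H_1: rank ker ∂_1 − rank ∂_2 = (12 − 5) − 6 = 1, and the invariant factors of ∂_2 are all 1, so H_1 ≅ Z.
  H_2: rank ker ∂_2 − rank ∂_3 = (6 − 6) − 0 = 0, and there is no ∂_3, so H_2 ≅ 0.

As a check, the Euler characteristic is 6 − 12 + 6 = 0, which agrees with 1 − 1 + 0 = 0.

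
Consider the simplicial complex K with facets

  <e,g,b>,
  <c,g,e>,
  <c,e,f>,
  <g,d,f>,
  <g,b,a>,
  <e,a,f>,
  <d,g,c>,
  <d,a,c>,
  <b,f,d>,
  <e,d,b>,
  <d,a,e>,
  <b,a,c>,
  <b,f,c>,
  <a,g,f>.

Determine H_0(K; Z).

Order the vertices as a < b < c < d < e < f < g. Listing each simplex with vertices in this order, K has dimension 2 with simplices:

  0-simplices (7): a, b, c, d, e, f, g
  1-simplices (21): ab, ac, ad, ae, af, ag, bc, bd, be, bf, bg, cd, ce, cf, cg, de, df, dg, ef, eg, fg
  2-simplices (14): abc, abg, acd, ade, aef, afg, bcf, bde, bdf, beg, cdg, cef, ceg, dfg

so the chain groups are C_0 ≅ Z^7, C_1 ≅ Z^21, C_2 ≅ Z^14.

∂_1: C_1 → C_0 is given by ∂[p,q] = [q] − [p]. For instance
  ∂ce = e − c.
The resulting 7×21 matrix has rank 6, and its Smith normal form has invariant factors (1,1,1,1,1,1).

∂_2: C_2 → C_1 sends each 2-simplex [p,q,r] to [q,r] − [p,r] + [p,q]. For instance
  ∂aef = ef − af + ae,
  ∂abc = bc − ac + ab.
This gives a 21×14 integer matrix of rank 13; reducing to Smith normal form yields diagonal entries (1,1,1,1,1,1,1,1,1,1,1,1,1).

Computing H_k = (kernel of ∂_k) / (image of ∂_{k+1}):

  H_0: rank C_0 − rank ∂_1 = 7 − 6 = 1, and the invariant factors of ∂_1 are all 1, so H_0 = Z.

H_0 ≅ Z.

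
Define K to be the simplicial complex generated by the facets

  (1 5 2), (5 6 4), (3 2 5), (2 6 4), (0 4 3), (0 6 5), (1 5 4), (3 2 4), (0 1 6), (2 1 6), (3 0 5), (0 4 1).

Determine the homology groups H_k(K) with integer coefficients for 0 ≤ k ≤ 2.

H_0 = Z,  H_1 = Z_2,  H_2 = 0.

Fix the vertex order 0 < 1 < 2 < 3 < 4 < 5 < 6 and write every simplex with vertices in increasing order. Then dim K = 2 and the simplices of K are:

  0-simplices (7): [0], [1], [2], [3], [4], [5], [6]
  1-simplices (18): [0,1], [0,3], [0,4], [0,5], [0,6], [1,2], [1,4], [1,5], [1,6], [2,3], [2,4], [2,5], [2,6], [3,4], [3,5], [4,5], [4,6], [5,6]
  2-simplices (12): [0,1,4], [0,1,6], [0,3,4], [0,3,5], [0,5,6], [1,2,5], [1,2,6], [1,4,5], [2,3,4], [2,3,5], [2,4,6], [4,5,6]

Hence C_0 ≅ Z^7, C_1 ≅ Z^18, C_2 ≅ Z^12.

Boundary ∂_1: C_1 → C_0 is given by ∂[p,q] = [q] − [p]. For instance
  ∂[0,6] = [6] − [0].
The resulting 7×18 matrix has rank 6, and its Smith normal form has invariant factors (1,1,1,1,1,1).

∂_2: C_2 → C_1 acts by ∂[p,q,r] = [q,r] − [p,r] + [p,q]. For instance
  ∂[0,1,4] = [1,4] − [0,4] + [0,1],
  ∂[2,4,6] = [4,6] − [2,6] + [2,4].
The resulting 18×12 matrix has rank 12, and its Smith normal form has invariant factors (1,1,1,1,1,1,1,1,1,1,1,2).

Computing H_k = (kernel of ∂_k) / (image of ∂_{k+1}):

  H_0: rank C_0 − rank ∂_1 = 7 − 6 = 1, and the invariant factors of ∂_1 are all 1, so H_0 = Z.
  H_1: rank ker ∂_1 − rank ∂_2 = (18 − 6) − 12 = 0, and ∂_2 has invariant factor 2 > 1, so H_1 = Z_2.
  H_2: rank ker ∂_2 − rank ∂_3 = (12 − 12) − 0 = 0, and there is no ∂_3, so H_2 = 0.

As a check, the Euler characteristic is 7 − 18 + 12 = 1, which agrees with 1 − 0 + 0 = 1.
(K is a triangulation of the real projective plane RP^2.)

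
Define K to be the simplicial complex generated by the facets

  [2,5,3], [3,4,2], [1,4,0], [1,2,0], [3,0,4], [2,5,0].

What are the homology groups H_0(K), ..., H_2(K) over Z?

Take the total order 0 < 1 < 2 < 3 < 4 < 5 on the vertex set. Then K (dimension 2) consists of the simplices:

  0-simplices (6): [0], [1], [2], [3], [4], [5]
  1-simplices (12): [0,1], [0,2], [0,3], [0,4], [0,5], [1,2], [1,4], [2,3], [2,4], [2,5], [3,4], [3,5]
  2-simplices (6): [0,1,2], [0,1,4], [0,2,5], [0,3,4], [2,3,4], [2,3,5]

Hence C_0 ≅ Z^6, C_1 ≅ Z^12, C_2 ≅ Z^6.

∂_1: C_1 → C_0 is given by ∂[p,q] = [q] − [p]. For instance
  ∂[2,5] = [5] − [2].
The 6×12 boundary matrix has rank 5 and Smith normal form diag(1,1,1,1,1).

Boundary ∂_2: C_2 → C_1 maps a triangle to the signed sum of its edges. For instance
  ∂[2,3,4] = [3,4] − [2,4] + [2,3],
  ∂[2,3,5] = [3,5] − [2,5] + [2,3].
This gives a 12×6 integer matrix of rank 6; reducing to Smith normal form yields diagonal entries (1,1,1,1,1,1).

Reading off H_k = ker ∂_k / im ∂_{k+1}:

  H_0: rank C_0 − rank ∂_1 = 6 − 5 = 1, and the invariant factors of ∂_1 are all 1, so H_0 ≅ Z.
  H_1: rank ker ∂_1 − rank ∂_2 = (12 − 5) − 6 = 1, and the invariant factors of ∂_2 are all 1, so H_1 ≅ Z.
  H_2: rank ker ∂_2 − rank ∂_3 = (6 − 6) − 0 = 0, and there is no ∂_3, so H_2 ≅ 0.

H_0 ≅ Z,  H_1 ≅ Z,  H_2 = 0.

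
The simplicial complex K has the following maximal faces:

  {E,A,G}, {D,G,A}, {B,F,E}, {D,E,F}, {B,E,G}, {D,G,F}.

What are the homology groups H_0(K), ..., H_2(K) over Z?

H_0 ≅ Z,  H_1 ≅ Z,  H_2 = 0.

We work with the vertex ordering A < B < D < E < F < G. The simplices of K, each written with vertices in increasing order, are:

  0-simplices (6): A, B, D, E, F, G
  1-simplices (12): AD, AE, AG, BE, BF, BG, DE, DF, DG, EF, EG, FG
  2-simplices (6): ADG, AEG, BEF, BEG, DEF, DFG

so the chain groups are C_0 ≅ Z^6, C_1 ≅ Z^12, C_2 ≅ Z^6.

∂_1: C_1 → C_0 sends each edge [p,q] (with p < q) to q − p.
As a 6×12 matrix over Z this has rank 5, with invariant factors (1,1,1,1,1).

The boundary map ∂_2: C_2 → C_1 maps a triangle to the signed sum of its edges. For instance
  ∂DFG = FG − DG + DF,
  ∂AEG = EG − AG + AE.
This gives a 12×6 integer matrix of rank 6; reducing to Smith normal form yields diagonal entries (1,1,1,1,1,1).

From H_k ≅ ker(∂_k) / im(∂_{k+1}) we obtain:

  H_0: rank C_0 − rank ∂_1 = 6 − 5 = 1, and the invariant factors of ∂_1 are all 1, so H_0 = Z.
  H_1: rank ker ∂_1 − rank ∂_2 = (12 − 5) − 6 = 1, and the invariant factors of ∂_2 are all 1, so H_1 = Z.
  H_2: rank ker ∂_2 − rank ∂_3 = (6 − 6) − 0 = 0, and there is no ∂_3, so H_2 = 0.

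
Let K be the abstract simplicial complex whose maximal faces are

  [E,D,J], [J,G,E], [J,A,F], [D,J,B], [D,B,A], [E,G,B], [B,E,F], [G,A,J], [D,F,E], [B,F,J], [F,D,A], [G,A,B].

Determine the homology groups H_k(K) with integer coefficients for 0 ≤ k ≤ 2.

H_0 = Z,  H_1 = Z/2,  H_2 = 0.

We work with the vertex ordering A < B < D < E < F < G < J. The simplices of K, each written with vertices in increasing order, are:

  0-simplices (7): A, B, D, E, F, G, J
  1-simplices (18): AB, AD, AF, AG, AJ, BD, BE, BF, BG, BJ, DE, DF, DJ, EF, EG, EJ, FJ, GJ
  2-simplices (12): ABD, ABG, ADF, AFJ, AGJ, BDJ, BEF, BEG, BFJ, DEF, DEJ, EGJ

Hence C_0 ≅ Z^7, C_1 ≅ Z^18, C_2 ≅ Z^12.

Boundary ∂_1: C_1 → C_0 sends each edge [p,q] (with p < q) to q − p.
As a 7×18 matrix over Z this has rank 6, with invariant factors (1,1,1,1,1,1).

The boundary map ∂_2: C_2 → C_1 maps a triangle to the signed sum of its edges. For instance
  ∂ABG = BG − AG + AB,
  ∂BEF = EF − BF + BE.
The resulting 18×12 matrix has rank 12, and its Smith normal form has invariant factors (1,1,1,1,1,1,1,1,1,1,1,2).

From H_k ≅ ker(∂_k) / im(∂_{k+1}) we obtain:

  H_0: rank C_0 − rank ∂_1 = 7 − 6 = 1, and the invariant factors of ∂_1 are all 1, so H_0 = Z.
  H_1: rank ker ∂_1 − rank ∂_2 = (18 − 6) − 12 = 0, and ∂_2 has invariant factor 2 > 1, so H_1 = Z/2.
  H_2: rank ker ∂_2 − rank ∂_3 = (12 − 12) − 0 = 0, and there is no ∂_3, so H_2 = 0.

As a check, the Euler characteristic is 7 − 18 + 12 = 1, which agrees with 1 − 0 + 0 = 1.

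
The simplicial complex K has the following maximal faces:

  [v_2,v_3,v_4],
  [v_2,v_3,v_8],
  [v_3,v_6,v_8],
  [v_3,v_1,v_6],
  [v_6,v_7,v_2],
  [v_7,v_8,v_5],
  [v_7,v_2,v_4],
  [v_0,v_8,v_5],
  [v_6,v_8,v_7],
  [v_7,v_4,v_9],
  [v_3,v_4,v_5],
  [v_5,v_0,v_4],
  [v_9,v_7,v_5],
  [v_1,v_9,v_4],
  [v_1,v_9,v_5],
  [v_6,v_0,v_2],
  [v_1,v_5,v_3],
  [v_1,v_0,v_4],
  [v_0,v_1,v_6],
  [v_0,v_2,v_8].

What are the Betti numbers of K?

b_0 = 1, b_1 = 1, b_2 = 0.

Order the vertices as v_0 < v_1 < v_2 < v_3 < v_4 < v_5 < v_6 < v_7 < v_8 < v_9. Listing each simplex with vertices in this order, K has dimension 2 with simplices:

  0-simplices (10): [v_0], [v_1], [v_2], [v_3], [v_4], [v_5], [v_6], [v_7], [v_8], [v_9]
  1-simplices (30): (30 of them)
  2-simplices (20): (20 of them)

Hence C_0 ≅ Z^10, C_1 ≅ Z^30, C_2 ≅ Z^20.

∂_1: C_1 → C_0 sends each edge [p,q] (with p < q) to q − p.
As a 10×30 matrix over Z this has rank 9, with invariant factors (1,1,1,1,1,1,1,1,1).

The boundary map ∂_2: C_2 → C_1 maps a triangle to the signed sum of its edges. For instance
  ∂[v_0,v_2,v_8] = [v_2,v_8] − [v_0,v_8] + [v_0,v_2],
  ∂[v_2,v_3,v_8] = [v_3,v_8] − [v_2,v_8] + [v_2,v_3].
As a 30×20 matrix over Z this has rank 20, with invariant factors (1,1,1,1,1,1,1,1,1,1,1,1,1,1,1,1,1,1,1,2).

From H_k ≅ ker(∂_k) / im(∂_{k+1}) we obtain:

  H_0: rank C_0 − rank ∂_1 = 10 − 9 = 1, and the invariant factors of ∂_1 are all 1, so H_0 = Z.
  H_1: rank ker ∂_1 − rank ∂_2 = (30 − 9) − 20 = 1, and ∂_2 has invariant factor 2 > 1, so H_1 = Z ⊕ Z/2Z.
  H_2: rank ker ∂_2 − rank ∂_3 = (20 − 20) − 0 = 0, and there is no ∂_3, so H_2 = 0.

Hence the Betti numbers are b_0 = 1, b_1 = 1, b_2 = 0.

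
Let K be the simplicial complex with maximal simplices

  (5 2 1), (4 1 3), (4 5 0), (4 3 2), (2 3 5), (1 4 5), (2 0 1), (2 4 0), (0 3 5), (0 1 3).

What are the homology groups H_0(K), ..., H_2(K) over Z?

Take the total order 0 < 1 < 2 < 3 < 4 < 5 on the vertex set. Then K (dimension 2) consists of the simplices:

  0-simplices (6): [0], [1], [2], [3], [4], [5]
  1-simplices (15): [0,1], [0,2], [0,3], [0,4], [0,5], [1,2], [1,3], [1,4], [1,5], [2,3], [2,4], [2,5], [3,4], [3,5], [4,5]
  2-simplices (10): [0,1,2], [0,1,3], [0,2,4], [0,3,5], [0,4,5], [1,2,5], [1,3,4], [1,4,5], [2,3,4], [2,3,5]

so the chain groups are C_0 ≅ Z^6, C_1 ≅ Z^15, C_2 ≅ Z^10.

The boundary map ∂_1: C_1 → C_0 maps an edge to its endpoints' difference, ∂[p,q] = q − p. For instance
  ∂[1,5] = [5] − [1].
As a 6×15 matrix over Z this has rank 5, with invariant factors (1,1,1,1,1).

Boundary ∂_2: C_2 → C_1 acts by ∂[p,q,r] = [q,r] − [p,r] + [p,q]. For instance
  ∂[0,1,3] = [1,3] − [0,3] + [0,1],
  ∂[2,3,5] = [3,5] − [2,5] + [2,3].
This gives a 15×10 integer matrix of rank 10; reducing to Smith normal form yields diagonal entries (1,1,1,1,1,1,1,1,1,2).

Now H_k = ker ∂_k / im ∂_{k+1}, so:

  H_0: rank C_0 − rank ∂_1 = 6 − 5 = 1, and the invariant factors of ∂_1 are all 1, so H_0 = Z.
  H_1: rank ker ∂_1 − rank ∂_2 = (15 − 5) − 10 = 0, and ∂_2 has invariant factor 2 > 1, so H_1 = Z/2.
  H_2: rank ker ∂_2 − rank ∂_3 = (10 − 10) − 0 = 0, and there is no ∂_3, so H_2 = 0.

As a check, the Euler characteristic is 6 − 15 + 10 = 1, which agrees with 1 − 0 + 0 = 1.
(K is a triangulation of the real projective plane RP^2.)

H_0 = Z,  H_1 = Z/2,  H_2 = 0.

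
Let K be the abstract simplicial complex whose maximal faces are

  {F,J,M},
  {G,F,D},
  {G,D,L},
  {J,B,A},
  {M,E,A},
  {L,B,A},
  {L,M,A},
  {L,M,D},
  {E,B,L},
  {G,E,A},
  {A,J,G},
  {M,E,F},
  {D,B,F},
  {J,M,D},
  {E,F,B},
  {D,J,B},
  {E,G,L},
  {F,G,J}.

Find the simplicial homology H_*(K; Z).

H_0 ≅ Z,  H_1 ≅ Z × Z/2,  H_2 = 0.

We work with the vertex ordering A < B < D < E < F < G < J < L < M. The simplices of K, each written with vertices in increasing order, are:

  0-simplices (9): A, B, D, E, F, G, J, L, M
  1-simplices (27): AB, AE, AG, AJ, AL, AM, BD, BE, BF, BJ, BL, DF, DG, DJ, DL, DM, EF, EG, EL, EM, FG, FJ, FM, GJ, GL, JM, LM
  2-simplices (18): ABJ, ABL, AEG, AEM, AGJ, ALM, BDF, BDJ, BEF, BEL, DFG, DGL, DJM, DLM, EFM, EGL, FGJ, FJM

giving chain groups C_0 ≅ Z^9, C_1 ≅ Z^27, C_2 ≅ Z^18.

The boundary map ∂_1: C_1 → C_0 maps an edge to its endpoints' difference, ∂[p,q] = q − p.
The 9×27 boundary matrix has rank 8 and Smith normal form diag(1,1,1,1,1,1,1,1).

The boundary map ∂_2: C_2 → C_1 acts by ∂[p,q,r] = [q,r] − [p,r] + [p,q]. For instance
  ∂BEF = EF − BF + BE,
  ∂DFG = FG − DG + DF.
As a 27×18 matrix over Z this has rank 18, with invariant factors (1,1,1,1,1,1,1,1,1,1,1,1,1,1,1,1,1,2).

Computing H_k = (kernel of ∂_k) / (image of ∂_{k+1}):

  H_0: rank C_0 − rank ∂_1 = 9 − 8 = 1, and the invariant factors of ∂_1 are all 1, so H_0 = Z.
  H_1: rank ker ∂_1 − rank ∂_2 = (27 − 8) − 18 = 1, and ∂_2 has invariant factor 2 > 1, so H_1 = Z × Z/2.
  H_2: rank ker ∂_2 − rank ∂_3 = (18 − 18) − 0 = 0, and there is no ∂_3, so H_2 = 0.

As a check, the Euler characteristic is 9 − 27 + 18 = 0, which agrees with 1 − 1 + 0 = 0.
(K is a triangulation of the Klein bottle.)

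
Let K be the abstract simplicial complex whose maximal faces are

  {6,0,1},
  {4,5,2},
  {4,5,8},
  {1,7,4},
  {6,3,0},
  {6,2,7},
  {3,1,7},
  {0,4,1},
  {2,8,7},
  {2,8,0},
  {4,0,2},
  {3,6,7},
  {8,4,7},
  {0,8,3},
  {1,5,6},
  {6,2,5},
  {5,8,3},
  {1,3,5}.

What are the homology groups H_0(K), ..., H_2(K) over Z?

H_0 = Z,  H_1 = Z ⊕ Z/2,  H_2 = 0.

Fix the vertex order 0 < 1 < 2 < 3 < 4 < 5 < 6 < 7 < 8 and write every simplex with vertices in increasing order. Then dim K = 2 and the simplices of K are:

  0-simplices (9): [0], [1], [2], [3], [4], [5], [6], [7], [8]
  1-simplices (27): (27 of them)
  2-simplices (18): [0,1,4], [0,1,6], [0,2,4], [0,2,8], [0,3,6], [0,3,8], [1,3,5], [1,3,7], [1,4,7], [1,5,6], [2,4,5], [2,5,6], [2,6,7], [2,7,8], [3,5,8], [3,6,7], [4,5,8], [4,7,8]

so the chain groups are C_0 ≅ Z^9, C_1 ≅ Z^27, C_2 ≅ Z^18.

The boundary map ∂_1: C_1 → C_0 maps an edge to its endpoints' difference, ∂[p,q] = q − p. For instance
  ∂[2,8] = [8] − [2].
The 9×27 boundary matrix has rank 8 and Smith normal form diag(1,1,1,1,1,1,1,1).

∂_2: C_2 → C_1 acts by ∂[p,q,r] = [q,r] − [p,r] + [p,q]. For instance
  ∂[0,2,8] = [2,8] − [0,8] + [0,2],
  ∂[3,5,8] = [5,8] − [3,8] + [3,5].
This gives a 27×18 integer matrix of rank 18; reducing to Smith normal form yields diagonal entries (1,1,1,1,1,1,1,1,1,1,1,1,1,1,1,1,1,2).

From H_k ≅ ker(∂_k) / im(∂_{k+1}) we obtain:

  H_0: rank C_0 − rank ∂_1 = 9 − 8 = 1, and the invariant factors of ∂_1 are all 1, so H_0 ≅ Z.
  H_1: rank ker ∂_1 − rank ∂_2 = (27 − 8) − 18 = 1, and ∂_2 has invariant factor 2 > 1, so H_1 ≅ Z ⊕ Z/2.
  H_2: rank ker ∂_2 − rank ∂_3 = (18 − 18) − 0 = 0, and there is no ∂_3, so H_2 ≅ 0.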